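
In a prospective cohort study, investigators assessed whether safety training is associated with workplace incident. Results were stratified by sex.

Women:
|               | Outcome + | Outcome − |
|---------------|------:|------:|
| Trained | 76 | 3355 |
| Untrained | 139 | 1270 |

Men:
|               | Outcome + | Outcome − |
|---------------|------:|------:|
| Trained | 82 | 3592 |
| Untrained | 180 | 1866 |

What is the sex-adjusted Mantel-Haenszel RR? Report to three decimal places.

0.240

RR_MH = Σ(aᵢ·n₀ᵢ/nᵢ) / Σ(cᵢ·n₁ᵢ/nᵢ), with n₁ᵢ = aᵢ+bᵢ (exposed), n₀ᵢ = cᵢ+dᵢ (unexposed), nᵢ = n₁ᵢ+n₀ᵢ.
Stratum 1 (Women): n₁ = 3431, n₀ = 1409, n = 4840; a·n₀/n = 76·1409/4840 = 22.1248; c·n₁/n = 139·3431/4840 = 98.5349
Stratum 2 (Men): n₁ = 3674, n₀ = 2046, n = 5720; a·n₀/n = 82·2046/5720 = 29.3308; c·n₁/n = 180·3674/5720 = 115.6154
RR_MH = (22.1248 + 29.3308) / (98.5349 + 115.6154) = 51.4556 / 214.1503 = 0.24028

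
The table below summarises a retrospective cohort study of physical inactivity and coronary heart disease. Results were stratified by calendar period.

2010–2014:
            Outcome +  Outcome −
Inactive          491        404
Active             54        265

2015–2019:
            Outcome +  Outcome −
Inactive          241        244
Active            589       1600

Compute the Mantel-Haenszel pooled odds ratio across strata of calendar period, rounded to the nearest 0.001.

OR_MH = Σ(aᵢdᵢ/nᵢ) / Σ(bᵢcᵢ/nᵢ), where nᵢ is the stratum total.
Stratum 1 (2010–2014): n = 1214; a·d/n = 491·265/1214 = 107.1787; b·c/n = 404·54/1214 = 17.9703
Stratum 2 (2015–2019): n = 2674; a·d/n = 241·1600/2674 = 144.2034; b·c/n = 244·589/2674 = 53.7457
OR_MH = (107.1787 + 144.2034) / (17.9703 + 53.7457) = 251.3822 / 71.7160 = 3.50524

3.505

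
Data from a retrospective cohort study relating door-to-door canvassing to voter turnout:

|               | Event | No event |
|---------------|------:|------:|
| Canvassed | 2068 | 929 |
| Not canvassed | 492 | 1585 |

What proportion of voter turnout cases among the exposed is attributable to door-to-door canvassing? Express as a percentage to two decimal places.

65.67

Cells: a = 2068, b = 929, c = 492, d = 1585.
Risk in exposed = 2068/2997 = 0.69002; risk in unexposed = 492/2077 = 0.23688.
RR = 0.69002/0.23688 = 2.91296
AR% = (RR − 1)/RR × 100 = (2.91296 − 1)/2.91296 × 100 = 65.6707%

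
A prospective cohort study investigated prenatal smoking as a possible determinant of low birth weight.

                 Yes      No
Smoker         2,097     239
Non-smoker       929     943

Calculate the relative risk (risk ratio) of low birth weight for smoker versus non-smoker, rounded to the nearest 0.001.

1.809

Cells: a = 2097, b = 239, c = 929, d = 943.
Risk in exposed = 2097/2336 = 0.89769; risk in unexposed = 929/1872 = 0.49626.
RR = 0.89769 / 0.49626 = 1.80890
The risk among the exposed is 1.81 times that among the unexposed.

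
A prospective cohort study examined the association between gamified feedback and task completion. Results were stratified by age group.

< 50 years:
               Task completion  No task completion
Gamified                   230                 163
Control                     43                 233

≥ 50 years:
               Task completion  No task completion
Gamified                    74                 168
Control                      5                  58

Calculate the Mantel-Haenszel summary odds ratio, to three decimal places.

7.118

OR_MH = Σ(aᵢdᵢ/nᵢ) / Σ(bᵢcᵢ/nᵢ), where nᵢ is the stratum total.
Stratum 1 (< 50 years): n = 669; a·d/n = 230·233/669 = 80.1046; b·c/n = 163·43/669 = 10.4768
Stratum 2 (≥ 50 years): n = 305; a·d/n = 74·58/305 = 14.0721; b·c/n = 168·5/305 = 2.7541
OR_MH = (80.1046 + 14.0721) / (10.4768 + 2.7541) = 94.1768 / 13.2309 = 7.11793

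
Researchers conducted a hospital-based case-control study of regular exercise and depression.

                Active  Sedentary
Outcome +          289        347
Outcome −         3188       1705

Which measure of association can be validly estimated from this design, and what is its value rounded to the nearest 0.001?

Reading the table with exposure as columns: a = 289 (Active, case), b = 3188 (Active, non-case), c = 347 (Sedentary, case), d = 1705.
This is a hospital-based case-control study: participants were sampled on outcome status, so risks in the source population cannot be estimated directly — relative risk is not valid here. The odds ratio is the appropriate measure.
OR = (a·d)/(b·c) = (289 × 1705) / (3188 × 347) = 492745 / 1106236 = 0.44542

0.445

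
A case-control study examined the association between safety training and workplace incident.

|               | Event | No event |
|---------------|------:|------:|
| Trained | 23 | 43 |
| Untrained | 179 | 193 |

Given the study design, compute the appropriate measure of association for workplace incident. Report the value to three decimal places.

Cells: a = 23, b = 43, c = 179, d = 193.
This is a case-control study: participants were sampled on outcome status, so risks in the source population cannot be estimated directly — relative risk is not valid here. The odds ratio is the appropriate measure.
OR = (a·d)/(b·c) = (23 × 193) / (43 × 179) = 4439 / 7697 = 0.57672

0.577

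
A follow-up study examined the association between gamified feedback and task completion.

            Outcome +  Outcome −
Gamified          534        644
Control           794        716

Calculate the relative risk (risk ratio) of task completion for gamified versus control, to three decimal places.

Cells: a = 534, b = 644, c = 794, d = 716.
Risk in exposed = 534/1178 = 0.45331; risk in unexposed = 794/1510 = 0.52583.
RR = 0.45331 / 0.52583 = 0.86209
The risk is 14% lower among the exposed than among the unexposed.

0.862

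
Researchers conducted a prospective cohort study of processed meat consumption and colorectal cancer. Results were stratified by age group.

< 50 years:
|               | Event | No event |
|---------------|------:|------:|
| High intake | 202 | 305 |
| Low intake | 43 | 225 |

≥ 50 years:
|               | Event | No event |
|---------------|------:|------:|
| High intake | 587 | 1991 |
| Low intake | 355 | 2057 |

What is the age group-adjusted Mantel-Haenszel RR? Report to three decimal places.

RR_MH = Σ(aᵢ·n₀ᵢ/nᵢ) / Σ(cᵢ·n₁ᵢ/nᵢ), with n₁ᵢ = aᵢ+bᵢ (exposed), n₀ᵢ = cᵢ+dᵢ (unexposed), nᵢ = n₁ᵢ+n₀ᵢ.
Stratum 1 (< 50 years): n₁ = 507, n₀ = 268, n = 775; a·n₀/n = 202·268/775 = 69.8529; c·n₁/n = 43·507/775 = 28.1303
Stratum 2 (≥ 50 years): n₁ = 2578, n₀ = 2412, n = 4990; a·n₀/n = 587·2412/4990 = 283.7363; c·n₁/n = 355·2578/4990 = 183.4048
RR_MH = (69.8529 + 283.7363) / (28.1303 + 183.4048) = 353.5892 / 211.5351 = 1.67154

1.672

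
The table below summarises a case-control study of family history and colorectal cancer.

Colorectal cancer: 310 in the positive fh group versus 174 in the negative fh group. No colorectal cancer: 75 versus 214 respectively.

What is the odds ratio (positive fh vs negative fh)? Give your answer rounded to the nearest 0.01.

From the description: a = 310, b = 75, c = 174, d = 214.
OR = (a·d)/(b·c) = (310 × 214) / (75 × 174) = 66340 / 13050 = 5.08352
The odds of colorectal cancer are about 5.08 times as high in the positive fh group.

5.08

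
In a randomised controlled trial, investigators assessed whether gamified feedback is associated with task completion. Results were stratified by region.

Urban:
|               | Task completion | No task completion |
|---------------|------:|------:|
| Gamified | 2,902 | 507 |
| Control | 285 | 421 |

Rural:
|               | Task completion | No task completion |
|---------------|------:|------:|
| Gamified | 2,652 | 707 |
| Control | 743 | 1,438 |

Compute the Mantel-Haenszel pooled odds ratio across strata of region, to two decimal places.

7.58

OR_MH = Σ(aᵢdᵢ/nᵢ) / Σ(bᵢcᵢ/nᵢ), where nᵢ is the stratum total.
Stratum 1 (Urban): n = 4115; a·d/n = 2902·421/4115 = 296.8996; b·c/n = 507·285/4115 = 35.1142
Stratum 2 (Rural): n = 5540; a·d/n = 2652·1438/5540 = 688.3711; b·c/n = 707·743/5540 = 94.8197
OR_MH = (296.8996 + 688.3711) / (35.1142 + 94.8197) = 985.2708 / 129.9339 = 7.58286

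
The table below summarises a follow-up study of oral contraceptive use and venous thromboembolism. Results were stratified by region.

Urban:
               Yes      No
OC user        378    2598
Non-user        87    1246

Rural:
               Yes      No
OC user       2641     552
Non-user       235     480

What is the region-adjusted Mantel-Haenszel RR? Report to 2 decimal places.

RR_MH = Σ(aᵢ·n₀ᵢ/nᵢ) / Σ(cᵢ·n₁ᵢ/nᵢ), with n₁ᵢ = aᵢ+bᵢ (exposed), n₀ᵢ = cᵢ+dᵢ (unexposed), nᵢ = n₁ᵢ+n₀ᵢ.
Stratum 1 (Urban): n₁ = 2976, n₀ = 1333, n = 4309; a·n₀/n = 378·1333/4309 = 116.9353; c·n₁/n = 87·2976/4309 = 60.0863
Stratum 2 (Rural): n₁ = 3193, n₀ = 715, n = 3908; a·n₀/n = 2641·715/3908 = 483.1922; c·n₁/n = 235·3193/3908 = 192.0049
RR_MH = (116.9353 + 483.1922) / (60.0863 + 192.0049) = 600.1274 / 252.0912 = 2.38060

2.38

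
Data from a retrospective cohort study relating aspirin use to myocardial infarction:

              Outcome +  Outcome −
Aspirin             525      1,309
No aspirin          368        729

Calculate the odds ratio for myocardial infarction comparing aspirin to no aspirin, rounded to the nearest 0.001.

0.795

Cells: a = 525, b = 1309, c = 368, d = 729.
OR = (a·d)/(b·c) = (525 × 729) / (1309 × 368) = 382725 / 481712 = 0.79451
Exposure is associated with lower odds of myocardial infarction (OR = 0.79 < 1).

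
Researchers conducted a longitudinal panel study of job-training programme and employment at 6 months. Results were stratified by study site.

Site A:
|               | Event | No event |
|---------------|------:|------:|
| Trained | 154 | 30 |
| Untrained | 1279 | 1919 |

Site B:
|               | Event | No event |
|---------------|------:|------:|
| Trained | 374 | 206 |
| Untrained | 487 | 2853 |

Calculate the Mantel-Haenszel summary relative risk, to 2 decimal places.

3.28

RR_MH = Σ(aᵢ·n₀ᵢ/nᵢ) / Σ(cᵢ·n₁ᵢ/nᵢ), with n₁ᵢ = aᵢ+bᵢ (exposed), n₀ᵢ = cᵢ+dᵢ (unexposed), nᵢ = n₁ᵢ+n₀ᵢ.
Stratum 1 (Site A): n₁ = 184, n₀ = 3198, n = 3382; a·n₀/n = 154·3198/3382 = 145.6215; c·n₁/n = 1279·184/3382 = 69.5849
Stratum 2 (Site B): n₁ = 580, n₀ = 3340, n = 3920; a·n₀/n = 374·3340/3920 = 318.6633; c·n₁/n = 487·580/3920 = 72.0561
RR_MH = (145.6215 + 318.6633) / (69.5849 + 72.0561) = 464.2848 / 141.6410 = 3.27790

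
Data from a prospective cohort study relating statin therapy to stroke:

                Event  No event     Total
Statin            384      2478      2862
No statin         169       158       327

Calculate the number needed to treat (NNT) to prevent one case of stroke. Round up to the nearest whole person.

3

Risk in treated group = 384/2862 = 0.13417; risk in control = 169/327 = 0.51682.
Absolute risk reduction = 0.51682 − 0.13417 = 0.38265
NNT = 1 / ARR = 1 / 0.38265 = 2.613 → round up → 3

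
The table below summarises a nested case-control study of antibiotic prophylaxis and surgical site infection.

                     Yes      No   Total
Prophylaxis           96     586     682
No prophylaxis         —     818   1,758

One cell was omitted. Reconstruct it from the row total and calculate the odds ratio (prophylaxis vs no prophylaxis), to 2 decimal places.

0.14

The missing cell is in the unexposed row: 1758 − 818 = 940.
So a = 96, b = 586, c = 940, d = 818.
OR = (a·d)/(b·c) = (96 × 818) / (586 × 940) = 78528 / 550840 = 0.14256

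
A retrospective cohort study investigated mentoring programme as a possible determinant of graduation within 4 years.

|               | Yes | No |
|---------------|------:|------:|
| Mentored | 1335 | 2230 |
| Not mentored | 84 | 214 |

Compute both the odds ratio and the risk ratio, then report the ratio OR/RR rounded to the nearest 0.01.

1.15

Cells: a = 1335, b = 2230, c = 84, d = 214.
OR = (1335·214)/(2230·84) = 285690/187320 = 1.52514
Risk in exposed = 1335/3565 = 0.37447; risk in unexposed = 84/298 = 0.28188; RR = 1.32849
OR/RR = 1.52514 / 1.32849 = 1.14803
The outcome is not rare, so the OR lies further from 1 than the RR.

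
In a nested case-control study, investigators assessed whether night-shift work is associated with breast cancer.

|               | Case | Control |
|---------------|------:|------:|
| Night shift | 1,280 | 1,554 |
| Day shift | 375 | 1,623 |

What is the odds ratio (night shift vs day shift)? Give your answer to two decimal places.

3.56

Cells: a = 1280, b = 1554, c = 375, d = 1623.
OR = (a·d)/(b·c) = (1280 × 1623) / (1554 × 375) = 2077440 / 582750 = 3.56489
The odds of breast cancer are about 3.56 times as high in the night shift group.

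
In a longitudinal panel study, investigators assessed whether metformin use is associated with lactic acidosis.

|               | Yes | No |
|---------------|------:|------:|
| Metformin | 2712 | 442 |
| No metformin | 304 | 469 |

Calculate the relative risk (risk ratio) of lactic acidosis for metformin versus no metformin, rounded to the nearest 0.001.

2.186

Cells: a = 2712, b = 442, c = 304, d = 469.
Risk in exposed = 2712/3154 = 0.85986; risk in unexposed = 304/773 = 0.39327.
RR = 0.85986 / 0.39327 = 2.18642
The risk among the exposed is 2.19 times that among the unexposed.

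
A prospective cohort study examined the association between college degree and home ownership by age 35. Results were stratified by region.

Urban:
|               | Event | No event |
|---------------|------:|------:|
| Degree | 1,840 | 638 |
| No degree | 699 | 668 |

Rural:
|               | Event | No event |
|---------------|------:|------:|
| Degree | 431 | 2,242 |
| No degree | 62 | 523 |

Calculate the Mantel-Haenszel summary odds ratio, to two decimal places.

OR_MH = Σ(aᵢdᵢ/nᵢ) / Σ(bᵢcᵢ/nᵢ), where nᵢ is the stratum total.
Stratum 1 (Urban): n = 3845; a·d/n = 1840·668/3845 = 319.6671; b·c/n = 638·699/3845 = 115.9849
Stratum 2 (Rural): n = 3258; a·d/n = 431·523/3258 = 69.1875; b·c/n = 2242·62/3258 = 42.6654
OR_MH = (319.6671 + 69.1875) / (115.9849 + 42.6654) = 388.8546 / 158.6504 = 2.45102

2.45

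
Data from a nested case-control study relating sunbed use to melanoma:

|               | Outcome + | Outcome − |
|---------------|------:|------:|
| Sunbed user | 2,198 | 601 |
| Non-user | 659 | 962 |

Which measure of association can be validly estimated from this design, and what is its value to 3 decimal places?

Cells: a = 2198, b = 601, c = 659, d = 962.
This is a nested case-control study: participants were sampled on outcome status, so risks in the source population cannot be estimated directly — relative risk is not valid here. The odds ratio is the appropriate measure.
OR = (a·d)/(b·c) = (2198 × 962) / (601 × 659) = 2114476 / 396059 = 5.33879

5.339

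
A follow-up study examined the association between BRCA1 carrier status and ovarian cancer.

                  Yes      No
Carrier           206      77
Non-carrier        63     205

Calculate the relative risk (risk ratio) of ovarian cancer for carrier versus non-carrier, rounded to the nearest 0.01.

3.10

Cells: a = 206, b = 77, c = 63, d = 205.
Risk in exposed = 206/283 = 0.72792; risk in unexposed = 63/268 = 0.23507.
RR = 0.72792 / 0.23507 = 3.09653
The risk among the exposed is 3.10 times that among the unexposed.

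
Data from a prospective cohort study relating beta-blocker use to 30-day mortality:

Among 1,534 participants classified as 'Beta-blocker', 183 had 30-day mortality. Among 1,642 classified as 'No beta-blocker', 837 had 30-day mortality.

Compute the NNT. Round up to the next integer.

3

Risk in treated group = 183/1534 = 0.11930; risk in control = 837/1642 = 0.50974.
Absolute risk reduction = 0.50974 − 0.11930 = 0.39045
NNT = 1 / ARR = 1 / 0.39045 = 2.561 → round up → 3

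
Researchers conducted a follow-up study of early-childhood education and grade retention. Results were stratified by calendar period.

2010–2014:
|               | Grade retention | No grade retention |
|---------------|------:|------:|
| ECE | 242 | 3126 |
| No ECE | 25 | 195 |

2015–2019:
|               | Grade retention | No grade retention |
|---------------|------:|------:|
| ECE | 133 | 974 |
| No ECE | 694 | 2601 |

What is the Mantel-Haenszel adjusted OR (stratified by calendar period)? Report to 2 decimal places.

OR_MH = Σ(aᵢdᵢ/nᵢ) / Σ(bᵢcᵢ/nᵢ), where nᵢ is the stratum total.
Stratum 1 (2010–2014): n = 3588; a·d/n = 242·195/3588 = 13.1522; b·c/n = 3126·25/3588 = 21.7809
Stratum 2 (2015–2019): n = 4402; a·d/n = 133·2601/4402 = 78.5854; b·c/n = 974·694/4402 = 153.5566
OR_MH = (13.1522 + 78.5854) / (21.7809 + 153.5566) = 91.7376 / 175.3375 = 0.52321

0.52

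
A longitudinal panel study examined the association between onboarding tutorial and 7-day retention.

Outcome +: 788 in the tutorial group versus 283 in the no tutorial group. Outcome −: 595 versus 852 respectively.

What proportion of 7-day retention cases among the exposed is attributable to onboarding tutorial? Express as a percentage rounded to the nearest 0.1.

From the description: a = 788, b = 595, c = 283, d = 852.
Risk in exposed = 788/1383 = 0.56978; risk in unexposed = 283/1135 = 0.24934.
RR = 0.56978/0.24934 = 2.28514
AR% = (RR − 1)/RR × 100 = (2.28514 − 1)/2.28514 × 100 = 56.2391%

56.2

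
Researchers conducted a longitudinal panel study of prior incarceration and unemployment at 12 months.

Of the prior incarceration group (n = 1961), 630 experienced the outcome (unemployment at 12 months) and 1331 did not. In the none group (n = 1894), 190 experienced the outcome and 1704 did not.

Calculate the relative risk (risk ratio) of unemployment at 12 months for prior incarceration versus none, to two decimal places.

3.20

From the description: a = 630, b = 1331, c = 190, d = 1704.
Risk in exposed = 630/1961 = 0.32126; risk in unexposed = 190/1894 = 0.10032.
RR = 0.32126 / 0.10032 = 3.20250
The risk among the exposed is 3.20 times that among the unexposed.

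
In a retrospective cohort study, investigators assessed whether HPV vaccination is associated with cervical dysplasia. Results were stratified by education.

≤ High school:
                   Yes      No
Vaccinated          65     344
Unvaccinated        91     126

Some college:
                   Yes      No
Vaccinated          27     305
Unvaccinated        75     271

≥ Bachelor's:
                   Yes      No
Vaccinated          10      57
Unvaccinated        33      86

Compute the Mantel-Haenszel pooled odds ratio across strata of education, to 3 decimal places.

0.304

OR_MH = Σ(aᵢdᵢ/nᵢ) / Σ(bᵢcᵢ/nᵢ), where nᵢ is the stratum total.
Stratum 1 (≤ High school): n = 626; a·d/n = 65·126/626 = 13.0831; b·c/n = 344·91/626 = 50.0064
Stratum 2 (Some college): n = 678; a·d/n = 27·271/678 = 10.7920; b·c/n = 305·75/678 = 33.7389
Stratum 3 (≥ Bachelor's): n = 186; a·d/n = 10·86/186 = 4.6237; b·c/n = 57·33/186 = 10.1129
OR_MH = (13.0831 + 10.7920 + 4.6237) / (50.0064 + 33.7389 + 10.1129) = 28.4988 / 93.8582 = 0.30364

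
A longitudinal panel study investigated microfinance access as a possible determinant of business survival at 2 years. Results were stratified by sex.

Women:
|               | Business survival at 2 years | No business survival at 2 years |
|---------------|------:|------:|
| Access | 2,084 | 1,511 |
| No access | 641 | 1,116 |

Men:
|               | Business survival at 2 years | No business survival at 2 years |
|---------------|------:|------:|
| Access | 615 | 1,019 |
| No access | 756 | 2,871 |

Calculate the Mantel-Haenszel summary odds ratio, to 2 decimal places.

2.35

OR_MH = Σ(aᵢdᵢ/nᵢ) / Σ(bᵢcᵢ/nᵢ), where nᵢ is the stratum total.
Stratum 1 (Women): n = 5352; a·d/n = 2084·1116/5352 = 434.5561; b·c/n = 1511·641/5352 = 180.9699
Stratum 2 (Men): n = 5261; a·d/n = 615·2871/5261 = 335.6140; b·c/n = 1019·756/5261 = 146.4292
OR_MH = (434.5561 + 335.6140) / (180.9699 + 146.4292) = 770.1700 / 327.3991 = 2.35239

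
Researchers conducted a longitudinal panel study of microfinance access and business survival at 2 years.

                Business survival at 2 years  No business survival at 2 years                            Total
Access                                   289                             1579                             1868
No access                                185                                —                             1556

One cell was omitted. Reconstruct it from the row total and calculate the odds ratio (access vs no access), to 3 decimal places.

1.356

The missing cell is in the unexposed row: 1556 − 185 = 1371.
So a = 289, b = 1579, c = 185, d = 1371.
OR = (a·d)/(b·c) = (289 × 1371) / (1579 × 185) = 396219 / 292115 = 1.35638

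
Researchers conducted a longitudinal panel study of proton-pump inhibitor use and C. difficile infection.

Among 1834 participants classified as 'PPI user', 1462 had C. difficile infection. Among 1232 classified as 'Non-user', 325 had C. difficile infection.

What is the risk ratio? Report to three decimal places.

3.022

From the description: a = 1462, b = 372, c = 325, d = 907.
Risk in exposed = 1462/1834 = 0.79716; risk in unexposed = 325/1232 = 0.26380.
RR = 0.79716 / 0.26380 = 3.02187
The risk among the exposed is 3.02 times that among the unexposed.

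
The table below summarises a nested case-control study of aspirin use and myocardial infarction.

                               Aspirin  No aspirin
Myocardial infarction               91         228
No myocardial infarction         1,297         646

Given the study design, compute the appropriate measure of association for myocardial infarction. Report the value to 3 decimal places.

0.199

Reading the table with exposure as columns: a = 91 (Aspirin, case), b = 1297 (Aspirin, non-case), c = 228 (No aspirin, case), d = 646.
This is a nested case-control study: participants were sampled on outcome status, so risks in the source population cannot be estimated directly — relative risk is not valid here. The odds ratio is the appropriate measure.
OR = (a·d)/(b·c) = (91 × 646) / (1297 × 228) = 58786 / 295716 = 0.19879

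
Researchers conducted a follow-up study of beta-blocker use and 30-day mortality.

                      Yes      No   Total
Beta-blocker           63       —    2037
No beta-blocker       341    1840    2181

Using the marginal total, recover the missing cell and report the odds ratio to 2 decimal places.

0.17

The missing cell is in the exposed row: 2037 − 63 = 1974.
So a = 63, b = 1974, c = 341, d = 1840.
OR = (a·d)/(b·c) = (63 × 1840) / (1974 × 341) = 115920 / 673134 = 0.17221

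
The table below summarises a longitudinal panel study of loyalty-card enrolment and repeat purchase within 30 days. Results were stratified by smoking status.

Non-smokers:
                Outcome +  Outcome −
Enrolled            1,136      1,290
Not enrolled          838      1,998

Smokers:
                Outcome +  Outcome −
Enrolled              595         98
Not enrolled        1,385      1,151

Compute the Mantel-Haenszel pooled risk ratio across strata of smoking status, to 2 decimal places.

RR_MH = Σ(aᵢ·n₀ᵢ/nᵢ) / Σ(cᵢ·n₁ᵢ/nᵢ), with n₁ᵢ = aᵢ+bᵢ (exposed), n₀ᵢ = cᵢ+dᵢ (unexposed), nᵢ = n₁ᵢ+n₀ᵢ.
Stratum 1 (Non-smokers): n₁ = 2426, n₀ = 2836, n = 5262; a·n₀/n = 1136·2836/5262 = 612.2569; c·n₁/n = 838·2426/5262 = 386.3527
Stratum 2 (Smokers): n₁ = 693, n₀ = 2536, n = 3229; a·n₀/n = 595·2536/3229 = 467.3026; c·n₁/n = 1385·693/3229 = 297.2453
RR_MH = (612.2569 + 467.3026) / (386.3527 + 297.2453) = 1079.5595 / 683.5980 = 1.57923

1.58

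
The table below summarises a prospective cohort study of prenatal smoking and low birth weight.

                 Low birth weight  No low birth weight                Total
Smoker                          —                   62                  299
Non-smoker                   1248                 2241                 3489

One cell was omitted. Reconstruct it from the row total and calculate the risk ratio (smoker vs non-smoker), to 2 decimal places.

The missing cell is in the exposed row: 299 − 62 = 237.
So a = 237, b = 62, c = 1248, d = 2241.
RR = [a/(a+b)] / [c/(c+d)] = (237/299) / (1248/3489) = 0.79264/0.35770 = 2.21597

2.22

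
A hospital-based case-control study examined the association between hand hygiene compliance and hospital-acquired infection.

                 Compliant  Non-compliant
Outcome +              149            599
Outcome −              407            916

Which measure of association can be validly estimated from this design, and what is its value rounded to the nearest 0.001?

Reading the table with exposure as columns: a = 149 (Compliant, case), b = 407 (Compliant, non-case), c = 599 (Non-compliant, case), d = 916.
This is a hospital-based case-control study: participants were sampled on outcome status, so risks in the source population cannot be estimated directly — relative risk is not valid here. The odds ratio is the appropriate measure.
OR = (a·d)/(b·c) = (149 × 916) / (407 × 599) = 136484 / 243793 = 0.55984

0.560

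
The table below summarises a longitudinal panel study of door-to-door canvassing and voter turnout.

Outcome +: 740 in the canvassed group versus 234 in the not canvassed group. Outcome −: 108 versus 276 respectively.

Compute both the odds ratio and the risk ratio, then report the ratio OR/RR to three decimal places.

4.249

From the description: a = 740, b = 108, c = 234, d = 276.
OR = (740·276)/(108·234) = 204240/25272 = 8.08167
Risk in exposed = 740/848 = 0.87264; risk in unexposed = 234/510 = 0.45882; RR = 1.90191
OR/RR = 8.08167 / 1.90191 = 4.24924
The outcome is not rare, so the OR lies further from 1 than the RR.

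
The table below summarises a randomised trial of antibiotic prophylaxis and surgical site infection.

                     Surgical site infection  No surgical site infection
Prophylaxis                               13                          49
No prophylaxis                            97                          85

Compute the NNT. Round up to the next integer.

Risk in treated group = 13/62 = 0.20968; risk in control = 97/182 = 0.53297.
Absolute risk reduction = 0.53297 − 0.20968 = 0.32329
NNT = 1 / ARR = 1 / 0.32329 = 3.093 → round up → 4

4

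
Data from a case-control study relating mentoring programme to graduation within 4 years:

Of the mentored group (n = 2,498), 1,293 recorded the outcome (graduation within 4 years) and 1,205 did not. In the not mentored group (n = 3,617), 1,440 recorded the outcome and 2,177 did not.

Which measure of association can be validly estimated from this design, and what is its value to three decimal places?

1.622

From the description: a = 1293, b = 1205, c = 1440, d = 2177.
This is a case-control study: participants were sampled on outcome status, so risks in the source population cannot be estimated directly — relative risk is not valid here. The odds ratio is the appropriate measure.
OR = (a·d)/(b·c) = (1293 × 2177) / (1205 × 1440) = 2814861 / 1735200 = 1.62221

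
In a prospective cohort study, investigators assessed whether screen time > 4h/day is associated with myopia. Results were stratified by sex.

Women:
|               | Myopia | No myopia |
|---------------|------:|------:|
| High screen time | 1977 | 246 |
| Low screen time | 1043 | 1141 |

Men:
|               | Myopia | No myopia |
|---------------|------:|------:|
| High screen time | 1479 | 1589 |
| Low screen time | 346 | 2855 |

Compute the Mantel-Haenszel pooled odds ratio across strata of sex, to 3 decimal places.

8.124

OR_MH = Σ(aᵢdᵢ/nᵢ) / Σ(bᵢcᵢ/nᵢ), where nᵢ is the stratum total.
Stratum 1 (Women): n = 4407; a·d/n = 1977·1141/4407 = 511.8577; b·c/n = 246·1043/4407 = 58.2206
Stratum 2 (Men): n = 6269; a·d/n = 1479·2855/6269 = 673.5596; b·c/n = 1589·346/6269 = 87.7004
OR_MH = (511.8577 + 673.5596) / (58.2206 + 87.7004) = 1185.4173 / 145.9210 = 8.12369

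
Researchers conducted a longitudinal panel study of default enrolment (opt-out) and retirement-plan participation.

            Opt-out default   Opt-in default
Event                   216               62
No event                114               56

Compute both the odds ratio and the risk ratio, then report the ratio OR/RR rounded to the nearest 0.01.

1.37

Reading the table with exposure as columns: a = 216 (Opt-out default, case), b = 114 (Opt-out default, non-case), c = 62 (Opt-in default, case), d = 56.
OR = (216·56)/(114·62) = 12096/7068 = 1.71138
Risk in exposed = 216/330 = 0.65455; risk in unexposed = 62/118 = 0.52542; RR = 1.24575
OR/RR = 1.71138 / 1.24575 = 1.37377
The outcome is not rare, so the OR lies further from 1 than the RR.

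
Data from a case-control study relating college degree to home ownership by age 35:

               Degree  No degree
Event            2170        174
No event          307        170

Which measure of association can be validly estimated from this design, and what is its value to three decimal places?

Reading the table with exposure as columns: a = 2170 (Degree, case), b = 307 (Degree, non-case), c = 174 (No degree, case), d = 170.
This is a case-control study: participants were sampled on outcome status, so risks in the source population cannot be estimated directly — relative risk is not valid here. The odds ratio is the appropriate measure.
OR = (a·d)/(b·c) = (2170 × 170) / (307 × 174) = 368900 / 53418 = 6.90591

6.906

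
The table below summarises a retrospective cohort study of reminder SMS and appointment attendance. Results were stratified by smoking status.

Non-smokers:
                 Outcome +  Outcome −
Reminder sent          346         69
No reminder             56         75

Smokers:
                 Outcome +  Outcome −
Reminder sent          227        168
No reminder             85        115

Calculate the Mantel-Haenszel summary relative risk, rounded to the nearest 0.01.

RR_MH = Σ(aᵢ·n₀ᵢ/nᵢ) / Σ(cᵢ·n₁ᵢ/nᵢ), with n₁ᵢ = aᵢ+bᵢ (exposed), n₀ᵢ = cᵢ+dᵢ (unexposed), nᵢ = n₁ᵢ+n₀ᵢ.
Stratum 1 (Non-smokers): n₁ = 415, n₀ = 131, n = 546; a·n₀/n = 346·131/546 = 83.0147; c·n₁/n = 56·415/546 = 42.5641
Stratum 2 (Smokers): n₁ = 395, n₀ = 200, n = 595; a·n₀/n = 227·200/595 = 76.3025; c·n₁/n = 85·395/595 = 56.4286
RR_MH = (83.0147 + 76.3025) / (42.5641 + 56.4286) = 159.3172 / 98.9927 = 1.60938

1.61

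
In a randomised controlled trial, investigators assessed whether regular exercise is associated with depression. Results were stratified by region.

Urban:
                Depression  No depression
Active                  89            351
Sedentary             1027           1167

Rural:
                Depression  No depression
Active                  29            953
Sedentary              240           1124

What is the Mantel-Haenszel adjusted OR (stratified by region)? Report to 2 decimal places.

OR_MH = Σ(aᵢdᵢ/nᵢ) / Σ(bᵢcᵢ/nᵢ), where nᵢ is the stratum total.
Stratum 1 (Urban): n = 2634; a·d/n = 89·1167/2634 = 39.4317; b·c/n = 351·1027/2634 = 136.8554
Stratum 2 (Rural): n = 2346; a·d/n = 29·1124/2346 = 13.8943; b·c/n = 953·240/2346 = 97.4936
OR_MH = (39.4317 + 13.8943) / (136.8554 + 97.4936) = 53.3260 / 234.3490 = 0.22755

0.23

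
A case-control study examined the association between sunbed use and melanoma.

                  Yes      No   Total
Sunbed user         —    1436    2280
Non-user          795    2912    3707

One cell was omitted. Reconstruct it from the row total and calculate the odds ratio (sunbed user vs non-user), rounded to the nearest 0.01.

2.15

The missing cell is in the exposed row: 2280 − 1436 = 844.
So a = 844, b = 1436, c = 795, d = 2912.
OR = (a·d)/(b·c) = (844 × 2912) / (1436 × 795) = 2457728 / 1141620 = 2.15284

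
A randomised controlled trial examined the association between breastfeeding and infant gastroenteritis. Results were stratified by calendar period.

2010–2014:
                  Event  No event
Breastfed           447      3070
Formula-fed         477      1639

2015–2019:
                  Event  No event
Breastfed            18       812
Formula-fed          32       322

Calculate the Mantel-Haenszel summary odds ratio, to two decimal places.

OR_MH = Σ(aᵢdᵢ/nᵢ) / Σ(bᵢcᵢ/nᵢ), where nᵢ is the stratum total.
Stratum 1 (2010–2014): n = 5633; a·d/n = 447·1639/5633 = 130.0609; b·c/n = 3070·477/5633 = 259.9663
Stratum 2 (2015–2019): n = 1184; a·d/n = 18·322/1184 = 4.8953; b·c/n = 812·32/1184 = 21.9459
OR_MH = (130.0609 + 4.8953) / (259.9663 + 21.9459) = 134.9562 / 281.9122 = 0.47872

0.48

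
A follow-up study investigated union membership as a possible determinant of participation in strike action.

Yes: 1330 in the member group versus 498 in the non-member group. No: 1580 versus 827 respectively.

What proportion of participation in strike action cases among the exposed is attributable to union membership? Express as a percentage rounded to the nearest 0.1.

17.8

From the description: a = 1330, b = 1580, c = 498, d = 827.
Risk in exposed = 1330/2910 = 0.45704; risk in unexposed = 498/1325 = 0.37585.
RR = 0.45704/0.37585 = 1.21603
AR% = (RR − 1)/RR × 100 = (1.21603 − 1)/1.21603 × 100 = 17.7654%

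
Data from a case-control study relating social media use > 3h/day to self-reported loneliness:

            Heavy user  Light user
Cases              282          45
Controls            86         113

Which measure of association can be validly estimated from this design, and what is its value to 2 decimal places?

Reading the table with exposure as columns: a = 282 (Heavy user, case), b = 86 (Heavy user, non-case), c = 45 (Light user, case), d = 113.
This is a case-control study: participants were sampled on outcome status, so risks in the source population cannot be estimated directly — relative risk is not valid here. The odds ratio is the appropriate measure.
OR = (a·d)/(b·c) = (282 × 113) / (86 × 45) = 31866 / 3870 = 8.23411

8.23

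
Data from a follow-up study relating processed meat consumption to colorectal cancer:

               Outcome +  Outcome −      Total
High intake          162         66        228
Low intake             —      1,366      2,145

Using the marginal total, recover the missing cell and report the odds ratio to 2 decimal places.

4.30

The missing cell is in the unexposed row: 2145 − 1366 = 779.
So a = 162, b = 66, c = 779, d = 1366.
OR = (a·d)/(b·c) = (162 × 1366) / (66 × 779) = 221292 / 51414 = 4.30412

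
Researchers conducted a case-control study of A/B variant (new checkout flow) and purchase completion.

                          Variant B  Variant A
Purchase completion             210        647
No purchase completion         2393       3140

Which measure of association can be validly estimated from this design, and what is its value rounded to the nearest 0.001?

Reading the table with exposure as columns: a = 210 (Variant B, case), b = 2393 (Variant B, non-case), c = 647 (Variant A, case), d = 3140.
This is a case-control study: participants were sampled on outcome status, so risks in the source population cannot be estimated directly — relative risk is not valid here. The odds ratio is the appropriate measure.
OR = (a·d)/(b·c) = (210 × 3140) / (2393 × 647) = 659400 / 1548271 = 0.42589

0.426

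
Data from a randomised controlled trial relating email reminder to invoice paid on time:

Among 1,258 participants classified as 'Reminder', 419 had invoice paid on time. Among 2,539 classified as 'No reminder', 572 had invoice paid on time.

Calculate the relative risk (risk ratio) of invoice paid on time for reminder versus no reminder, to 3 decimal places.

1.478

From the description: a = 419, b = 839, c = 572, d = 1967.
Risk in exposed = 419/1258 = 0.33307; risk in unexposed = 572/2539 = 0.22529.
RR = 0.33307 / 0.22529 = 1.47843
The risk among the exposed is 1.48 times that among the unexposed.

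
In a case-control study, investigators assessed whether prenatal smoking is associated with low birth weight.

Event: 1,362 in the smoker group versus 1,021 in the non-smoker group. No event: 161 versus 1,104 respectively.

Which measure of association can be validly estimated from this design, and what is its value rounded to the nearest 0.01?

From the description: a = 1362, b = 161, c = 1021, d = 1104.
This is a case-control study: participants were sampled on outcome status, so risks in the source population cannot be estimated directly — relative risk is not valid here. The odds ratio is the appropriate measure.
OR = (a·d)/(b·c) = (1362 × 1104) / (161 × 1021) = 1503648 / 164381 = 9.14733

9.15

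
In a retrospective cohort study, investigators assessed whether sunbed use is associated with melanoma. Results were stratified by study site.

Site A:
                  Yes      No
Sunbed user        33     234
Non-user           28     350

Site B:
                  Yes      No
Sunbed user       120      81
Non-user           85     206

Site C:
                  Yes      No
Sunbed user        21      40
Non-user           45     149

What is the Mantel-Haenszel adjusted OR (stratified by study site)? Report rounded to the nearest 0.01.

2.58

OR_MH = Σ(aᵢdᵢ/nᵢ) / Σ(bᵢcᵢ/nᵢ), where nᵢ is the stratum total.
Stratum 1 (Site A): n = 645; a·d/n = 33·350/645 = 17.9070; b·c/n = 234·28/645 = 10.1581
Stratum 2 (Site B): n = 492; a·d/n = 120·206/492 = 50.2439; b·c/n = 81·85/492 = 13.9939
Stratum 3 (Site C): n = 255; a·d/n = 21·149/255 = 12.2706; b·c/n = 40·45/255 = 7.0588
OR_MH = (17.9070 + 50.2439 + 12.2706) / (10.1581 + 13.9939 + 7.0588) = 80.4215 / 31.2109 = 2.57671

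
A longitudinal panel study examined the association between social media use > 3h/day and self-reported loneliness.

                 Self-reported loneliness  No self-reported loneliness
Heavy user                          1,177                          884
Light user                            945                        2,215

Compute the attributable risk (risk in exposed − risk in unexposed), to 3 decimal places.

Cells: a = 1177, b = 884, c = 945, d = 2215.
Risk in exposed = 1177/2061 = 0.571082; risk in unexposed = 945/3160 = 0.299051.
Risk difference = 0.571082 − 0.299051 = 0.272031

0.272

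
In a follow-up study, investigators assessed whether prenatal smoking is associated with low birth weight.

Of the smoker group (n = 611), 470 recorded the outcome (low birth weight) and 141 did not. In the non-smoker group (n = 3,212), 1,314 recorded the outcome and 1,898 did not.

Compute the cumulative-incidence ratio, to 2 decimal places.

1.88

From the description: a = 470, b = 141, c = 1314, d = 1898.
Risk in exposed = 470/611 = 0.76923; risk in unexposed = 1314/3212 = 0.40909.
RR = 0.76923 / 0.40909 = 1.88034
The risk among the exposed is 1.88 times that among the unexposed.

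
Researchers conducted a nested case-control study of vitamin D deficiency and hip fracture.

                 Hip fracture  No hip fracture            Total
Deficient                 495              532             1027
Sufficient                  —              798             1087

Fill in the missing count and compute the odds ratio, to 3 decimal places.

The missing cell is in the unexposed row: 1087 − 798 = 289.
So a = 495, b = 532, c = 289, d = 798.
OR = (a·d)/(b·c) = (495 × 798) / (532 × 289) = 395010 / 153748 = 2.56920

2.569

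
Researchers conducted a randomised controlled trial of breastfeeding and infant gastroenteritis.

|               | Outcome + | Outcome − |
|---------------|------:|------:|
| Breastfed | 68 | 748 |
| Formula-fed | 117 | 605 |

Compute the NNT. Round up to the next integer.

13

Risk in treated group = 68/816 = 0.08333; risk in control = 117/722 = 0.16205.
Absolute risk reduction = 0.16205 − 0.08333 = 0.07872
NNT = 1 / ARR = 1 / 0.07872 = 12.704 → round up → 13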